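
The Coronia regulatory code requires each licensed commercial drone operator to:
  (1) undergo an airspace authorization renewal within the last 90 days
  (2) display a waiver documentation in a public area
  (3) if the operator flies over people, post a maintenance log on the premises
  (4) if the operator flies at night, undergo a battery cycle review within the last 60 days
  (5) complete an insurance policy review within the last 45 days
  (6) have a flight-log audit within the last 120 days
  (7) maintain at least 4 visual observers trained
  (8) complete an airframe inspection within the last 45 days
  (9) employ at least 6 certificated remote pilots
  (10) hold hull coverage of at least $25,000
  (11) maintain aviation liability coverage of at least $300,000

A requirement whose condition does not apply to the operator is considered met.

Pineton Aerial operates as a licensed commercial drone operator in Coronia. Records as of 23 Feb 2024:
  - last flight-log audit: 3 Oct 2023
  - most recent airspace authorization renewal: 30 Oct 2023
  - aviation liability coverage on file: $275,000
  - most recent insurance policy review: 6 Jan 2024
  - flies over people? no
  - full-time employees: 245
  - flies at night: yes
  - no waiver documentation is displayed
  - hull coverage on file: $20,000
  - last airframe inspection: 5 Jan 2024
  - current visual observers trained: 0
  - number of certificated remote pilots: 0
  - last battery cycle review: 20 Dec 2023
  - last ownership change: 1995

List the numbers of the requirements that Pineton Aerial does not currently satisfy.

1, 2, 4, 5, 6, 7, 8, 9, 10, 11

1. airspace authorization renewal 116 days ago vs limit 90 → not met
2. waiver documentation absent → not met
3. condition 'flies over people' does not hold → requirement n/a → met
4. condition 'flies at night' holds; battery cycle review 65 days ago vs limit 60 → not met
5. insurance policy review 48 days ago vs limit 45 → not met
6. flight-log audit 143 days ago vs limit 120 → not met
7. visual observers trained 0 < 4 → not met
8. airframe inspection 49 days ago vs limit 45 → not met
9. certificated remote pilots 0 < 6 → not met
10. hull coverage $20,000 < $25,000 → not met
11. aviation liability coverage $275,000 < $300,000 → not met
Not met: 1, 2, 4, 5, 6, 7, 8, 9, 10, 11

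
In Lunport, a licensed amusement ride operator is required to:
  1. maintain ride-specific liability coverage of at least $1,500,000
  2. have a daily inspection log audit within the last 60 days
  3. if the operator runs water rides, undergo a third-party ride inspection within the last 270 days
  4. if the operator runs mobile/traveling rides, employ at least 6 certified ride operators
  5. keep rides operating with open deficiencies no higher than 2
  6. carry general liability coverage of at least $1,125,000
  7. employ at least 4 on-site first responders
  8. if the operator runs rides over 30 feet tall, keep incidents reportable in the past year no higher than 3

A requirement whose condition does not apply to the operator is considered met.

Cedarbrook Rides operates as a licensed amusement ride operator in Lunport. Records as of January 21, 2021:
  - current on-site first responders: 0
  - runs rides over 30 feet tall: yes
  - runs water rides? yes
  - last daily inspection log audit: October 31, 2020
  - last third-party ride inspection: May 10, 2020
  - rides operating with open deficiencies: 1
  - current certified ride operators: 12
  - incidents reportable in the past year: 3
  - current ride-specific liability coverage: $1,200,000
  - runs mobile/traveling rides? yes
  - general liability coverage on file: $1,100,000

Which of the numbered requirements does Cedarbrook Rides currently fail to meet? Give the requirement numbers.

1, 2, 6, 7

1. ride-specific liability coverage $1,200,000 < $1,500,000 → not met
2. daily inspection log audit 82 days ago vs limit 60 → not met
3. condition 'runs water rides' holds; third-party ride inspection 256 days ago vs limit 270 → met
4. condition 'runs mobile/traveling rides' holds; certified ride operators 12 ≥ 6 → met
5. rides operating with open deficiencies 1 ≤ 2 → met
6. general liability coverage $1,100,000 < $1,125,000 → not met
7. on-site first responders 0 < 4 → not met
8. condition 'runs rides over 30 feet tall' holds; incidents reportable in the past year 3 ≤ 3 → met
Not met: 1, 2, 6, 7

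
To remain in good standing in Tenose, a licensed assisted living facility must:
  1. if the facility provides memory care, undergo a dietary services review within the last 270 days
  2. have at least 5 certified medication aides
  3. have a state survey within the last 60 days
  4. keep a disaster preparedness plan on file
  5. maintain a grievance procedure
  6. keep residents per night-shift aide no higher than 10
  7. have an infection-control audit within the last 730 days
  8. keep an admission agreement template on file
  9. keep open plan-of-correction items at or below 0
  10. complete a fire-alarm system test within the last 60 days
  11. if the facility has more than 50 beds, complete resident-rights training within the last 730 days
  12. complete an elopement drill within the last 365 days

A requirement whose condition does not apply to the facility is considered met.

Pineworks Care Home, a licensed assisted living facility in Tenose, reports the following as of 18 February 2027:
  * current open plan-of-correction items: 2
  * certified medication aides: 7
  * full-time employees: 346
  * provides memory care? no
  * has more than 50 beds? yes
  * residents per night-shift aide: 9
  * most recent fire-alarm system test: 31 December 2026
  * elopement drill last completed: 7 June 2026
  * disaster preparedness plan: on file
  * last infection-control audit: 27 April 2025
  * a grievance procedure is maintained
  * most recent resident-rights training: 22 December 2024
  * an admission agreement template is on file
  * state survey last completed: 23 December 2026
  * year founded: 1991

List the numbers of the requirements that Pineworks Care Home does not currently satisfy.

1. condition 'provides memory care' does not hold → requirement n/a → met
2. certified medication aides 7 ≥ 5 → met
3. state survey 57 days ago vs limit 60 → met
4. disaster preparedness plan present → met
5. grievance procedure present → met
6. residents per night-shift aide 9 ≤ 10 → met
7. infection-control audit 662 days ago vs limit 730 → met
8. admission agreement template present → met
9. open plan-of-correction items 2 > 0 → not met
10. fire-alarm system test 49 days ago vs limit 60 → met
11. condition 'has more than 50 beds' holds; resident-rights training 788 days ago vs limit 730 → not met
12. elopement drill 256 days ago vs limit 365 → met
Not met: 9, 11

9, 11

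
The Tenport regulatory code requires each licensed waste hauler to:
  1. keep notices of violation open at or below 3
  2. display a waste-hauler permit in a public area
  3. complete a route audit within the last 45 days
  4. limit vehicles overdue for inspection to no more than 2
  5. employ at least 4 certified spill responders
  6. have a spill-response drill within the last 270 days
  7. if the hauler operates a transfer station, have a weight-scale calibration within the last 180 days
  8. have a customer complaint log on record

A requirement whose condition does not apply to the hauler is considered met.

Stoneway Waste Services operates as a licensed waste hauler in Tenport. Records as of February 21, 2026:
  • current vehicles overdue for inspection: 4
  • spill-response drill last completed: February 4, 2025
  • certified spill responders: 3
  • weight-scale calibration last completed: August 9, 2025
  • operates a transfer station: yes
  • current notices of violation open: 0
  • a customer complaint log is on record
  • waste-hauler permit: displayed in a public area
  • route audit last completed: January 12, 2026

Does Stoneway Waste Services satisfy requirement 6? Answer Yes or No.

6. spill-response drill 382 days ago vs limit 270 → not met

No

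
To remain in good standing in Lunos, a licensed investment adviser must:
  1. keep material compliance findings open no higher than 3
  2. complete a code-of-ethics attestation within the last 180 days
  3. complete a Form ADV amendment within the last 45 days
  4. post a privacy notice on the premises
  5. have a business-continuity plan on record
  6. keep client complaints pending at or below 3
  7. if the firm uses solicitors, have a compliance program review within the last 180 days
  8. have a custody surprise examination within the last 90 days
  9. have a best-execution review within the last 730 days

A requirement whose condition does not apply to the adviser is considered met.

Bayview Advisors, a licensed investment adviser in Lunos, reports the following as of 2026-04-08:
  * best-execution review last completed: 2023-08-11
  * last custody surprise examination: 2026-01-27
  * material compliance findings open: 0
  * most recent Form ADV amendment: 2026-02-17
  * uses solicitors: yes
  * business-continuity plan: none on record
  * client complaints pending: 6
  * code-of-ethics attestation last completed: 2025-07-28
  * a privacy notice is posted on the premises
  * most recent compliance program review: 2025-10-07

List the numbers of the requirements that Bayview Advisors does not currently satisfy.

1. material compliance findings open 0 ≤ 3 → met
2. code-of-ethics attestation 254 days ago vs limit 180 → not met
3. Form ADV amendment 50 days ago vs limit 45 → not met
4. privacy notice present → met
5. business-continuity plan absent → not met
6. client complaints pending 6 > 3 → not met
7. condition 'uses solicitors' holds; compliance program review 183 days ago vs limit 180 → not met
8. custody surprise examination 71 days ago vs limit 90 → met
9. best-execution review 971 days ago vs limit 730 → not met
Not met: 2, 3, 5, 6, 7, 9

2, 3, 5, 6, 7, 9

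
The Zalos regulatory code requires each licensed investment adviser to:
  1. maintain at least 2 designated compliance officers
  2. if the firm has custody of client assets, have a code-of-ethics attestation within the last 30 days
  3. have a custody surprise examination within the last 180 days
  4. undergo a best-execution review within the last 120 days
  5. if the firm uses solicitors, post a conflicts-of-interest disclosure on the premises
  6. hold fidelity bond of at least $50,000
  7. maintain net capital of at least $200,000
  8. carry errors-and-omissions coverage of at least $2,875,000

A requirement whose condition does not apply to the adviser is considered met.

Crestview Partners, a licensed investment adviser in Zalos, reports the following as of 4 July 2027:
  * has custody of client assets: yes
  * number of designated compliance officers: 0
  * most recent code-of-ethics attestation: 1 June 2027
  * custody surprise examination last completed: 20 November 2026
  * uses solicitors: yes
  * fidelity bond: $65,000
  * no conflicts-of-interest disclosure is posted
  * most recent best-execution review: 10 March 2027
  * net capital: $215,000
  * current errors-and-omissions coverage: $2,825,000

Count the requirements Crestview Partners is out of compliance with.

5

1. designated compliance officers 0 < 2 → not met
2. condition 'has custody of client assets' holds; code-of-ethics attestation 33 days ago vs limit 30 → not met
3. custody surprise examination 226 days ago vs limit 180 → not met
4. best-execution review 116 days ago vs limit 120 → met
5. condition 'uses solicitors' holds; conflicts-of-interest disclosure absent → not met
6. fidelity bond $65,000 ≥ $50,000 → met
7. net capital $215,000 ≥ $200,000 → met
8. errors-and-omissions coverage $2,825,000 < $2,875,000 → not met
Not met: 5 of 8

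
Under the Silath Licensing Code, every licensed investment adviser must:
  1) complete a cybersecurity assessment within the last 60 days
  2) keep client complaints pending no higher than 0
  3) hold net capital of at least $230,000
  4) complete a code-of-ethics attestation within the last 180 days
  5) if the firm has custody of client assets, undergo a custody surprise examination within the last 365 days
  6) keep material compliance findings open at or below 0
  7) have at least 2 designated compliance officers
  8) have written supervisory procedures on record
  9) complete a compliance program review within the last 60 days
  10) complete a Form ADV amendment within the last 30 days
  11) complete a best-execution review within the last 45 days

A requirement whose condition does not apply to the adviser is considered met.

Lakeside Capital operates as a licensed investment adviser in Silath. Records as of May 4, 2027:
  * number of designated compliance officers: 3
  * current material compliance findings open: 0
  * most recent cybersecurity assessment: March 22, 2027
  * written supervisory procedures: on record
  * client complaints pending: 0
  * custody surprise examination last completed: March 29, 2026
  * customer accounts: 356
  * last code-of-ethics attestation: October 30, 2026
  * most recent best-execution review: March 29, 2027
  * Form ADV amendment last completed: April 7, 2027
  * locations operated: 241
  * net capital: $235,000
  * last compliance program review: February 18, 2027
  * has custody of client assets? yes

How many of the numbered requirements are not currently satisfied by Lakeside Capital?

1. cybersecurity assessment 43 days ago vs limit 60 → met
2. client complaints pending 0 ≤ 0 → met
3. net capital $235,000 ≥ $230,000 → met
4. code-of-ethics attestation 186 days ago vs limit 180 → not met
5. condition 'has custody of client assets' holds; custody surprise examination 401 days ago vs limit 365 → not met
6. material compliance findings open 0 ≤ 0 → met
7. designated compliance officers 3 ≥ 2 → met
8. written supervisory procedures present → met
9. compliance program review 75 days ago vs limit 60 → not met
10. Form ADV amendment 27 days ago vs limit 30 → met
11. best-execution review 36 days ago vs limit 45 → met
Not met: 3 of 11

3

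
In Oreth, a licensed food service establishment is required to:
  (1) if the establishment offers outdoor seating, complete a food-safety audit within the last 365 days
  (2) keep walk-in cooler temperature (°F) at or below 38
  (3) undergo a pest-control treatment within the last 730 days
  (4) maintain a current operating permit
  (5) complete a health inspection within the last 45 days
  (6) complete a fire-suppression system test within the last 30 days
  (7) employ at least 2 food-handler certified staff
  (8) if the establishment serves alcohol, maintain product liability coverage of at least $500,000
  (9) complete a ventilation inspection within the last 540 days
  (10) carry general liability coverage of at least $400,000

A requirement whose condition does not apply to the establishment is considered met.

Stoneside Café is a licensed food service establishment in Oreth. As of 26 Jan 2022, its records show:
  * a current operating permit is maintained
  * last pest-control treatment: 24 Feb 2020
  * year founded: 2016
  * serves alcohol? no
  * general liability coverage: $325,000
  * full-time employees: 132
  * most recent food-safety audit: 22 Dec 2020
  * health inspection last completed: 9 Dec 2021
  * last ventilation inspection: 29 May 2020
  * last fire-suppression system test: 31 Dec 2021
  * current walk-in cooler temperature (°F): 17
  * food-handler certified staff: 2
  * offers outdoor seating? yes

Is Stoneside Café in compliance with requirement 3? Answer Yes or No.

Yes

3. pest-control treatment 702 days ago vs limit 730 → met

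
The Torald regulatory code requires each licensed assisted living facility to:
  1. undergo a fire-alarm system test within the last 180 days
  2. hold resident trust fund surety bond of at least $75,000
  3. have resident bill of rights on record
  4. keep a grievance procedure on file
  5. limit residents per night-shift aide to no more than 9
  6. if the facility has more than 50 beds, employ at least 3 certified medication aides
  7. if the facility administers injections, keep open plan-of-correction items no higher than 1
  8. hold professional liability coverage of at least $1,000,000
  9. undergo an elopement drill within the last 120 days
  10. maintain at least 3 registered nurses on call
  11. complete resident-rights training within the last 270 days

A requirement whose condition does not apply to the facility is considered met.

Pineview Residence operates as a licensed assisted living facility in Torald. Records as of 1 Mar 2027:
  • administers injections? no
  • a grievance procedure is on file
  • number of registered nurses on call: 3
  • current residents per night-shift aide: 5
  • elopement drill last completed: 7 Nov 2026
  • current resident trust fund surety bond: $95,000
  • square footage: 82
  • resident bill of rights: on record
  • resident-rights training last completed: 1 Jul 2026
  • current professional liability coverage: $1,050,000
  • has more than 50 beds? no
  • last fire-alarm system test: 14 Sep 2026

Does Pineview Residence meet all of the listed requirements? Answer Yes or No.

Yes

1. fire-alarm system test 168 days ago vs limit 180 → met
2. resident trust fund surety bond $95,000 ≥ $75,000 → met
3. resident bill of rights present → met
4. grievance procedure present → met
5. residents per night-shift aide 5 ≤ 9 → met
6. condition 'has more than 50 beds' does not hold → requirement n/a → met
7. condition 'administers injections' does not hold → requirement n/a → met
8. professional liability coverage $1,050,000 ≥ $1,000,000 → met
9. elopement drill 114 days ago vs limit 120 → met
10. registered nurses on call 3 ≥ 3 → met
11. resident-rights training 243 days ago vs limit 270 → met
All met.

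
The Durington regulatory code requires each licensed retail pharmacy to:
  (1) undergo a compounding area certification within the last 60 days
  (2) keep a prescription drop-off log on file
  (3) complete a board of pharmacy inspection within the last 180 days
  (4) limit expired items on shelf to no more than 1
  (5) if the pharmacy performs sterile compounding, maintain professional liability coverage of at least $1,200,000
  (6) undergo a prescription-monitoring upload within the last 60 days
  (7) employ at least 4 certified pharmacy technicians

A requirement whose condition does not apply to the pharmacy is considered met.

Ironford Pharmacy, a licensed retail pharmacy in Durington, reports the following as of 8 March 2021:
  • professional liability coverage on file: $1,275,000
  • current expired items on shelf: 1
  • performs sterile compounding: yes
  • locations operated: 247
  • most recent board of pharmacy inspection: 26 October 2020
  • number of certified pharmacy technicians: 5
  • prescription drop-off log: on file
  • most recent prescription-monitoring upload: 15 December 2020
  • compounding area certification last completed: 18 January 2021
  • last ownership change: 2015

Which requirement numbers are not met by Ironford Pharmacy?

6

1. compounding area certification 49 days ago vs limit 60 → met
2. prescription drop-off log present → met
3. board of pharmacy inspection 133 days ago vs limit 180 → met
4. expired items on shelf 1 ≤ 1 → met
5. condition 'performs sterile compounding' holds; professional liability coverage $1,275,000 ≥ $1,200,000 → met
6. prescription-monitoring upload 83 days ago vs limit 60 → not met
7. certified pharmacy technicians 5 ≥ 4 → met
Not met: 6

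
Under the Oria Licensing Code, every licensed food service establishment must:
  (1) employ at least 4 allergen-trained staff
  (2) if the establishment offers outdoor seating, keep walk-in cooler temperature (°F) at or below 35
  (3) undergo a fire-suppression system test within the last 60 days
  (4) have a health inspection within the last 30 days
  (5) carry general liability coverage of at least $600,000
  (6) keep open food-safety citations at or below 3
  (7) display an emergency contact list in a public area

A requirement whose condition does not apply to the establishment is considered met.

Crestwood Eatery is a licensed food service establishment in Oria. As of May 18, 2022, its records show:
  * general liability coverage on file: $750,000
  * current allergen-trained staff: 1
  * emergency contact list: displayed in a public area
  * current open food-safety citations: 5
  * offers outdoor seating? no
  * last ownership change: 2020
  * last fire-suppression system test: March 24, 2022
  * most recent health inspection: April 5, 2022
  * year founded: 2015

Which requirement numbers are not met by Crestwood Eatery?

1. allergen-trained staff 1 < 4 → not met
2. condition 'offers outdoor seating' does not hold → requirement n/a → met
3. fire-suppression system test 55 days ago vs limit 60 → met
4. health inspection 43 days ago vs limit 30 → not met
5. general liability coverage $750,000 ≥ $600,000 → met
6. open food-safety citations 5 > 3 → not met
7. emergency contact list present → met
Not met: 1, 4, 6

1, 4, 6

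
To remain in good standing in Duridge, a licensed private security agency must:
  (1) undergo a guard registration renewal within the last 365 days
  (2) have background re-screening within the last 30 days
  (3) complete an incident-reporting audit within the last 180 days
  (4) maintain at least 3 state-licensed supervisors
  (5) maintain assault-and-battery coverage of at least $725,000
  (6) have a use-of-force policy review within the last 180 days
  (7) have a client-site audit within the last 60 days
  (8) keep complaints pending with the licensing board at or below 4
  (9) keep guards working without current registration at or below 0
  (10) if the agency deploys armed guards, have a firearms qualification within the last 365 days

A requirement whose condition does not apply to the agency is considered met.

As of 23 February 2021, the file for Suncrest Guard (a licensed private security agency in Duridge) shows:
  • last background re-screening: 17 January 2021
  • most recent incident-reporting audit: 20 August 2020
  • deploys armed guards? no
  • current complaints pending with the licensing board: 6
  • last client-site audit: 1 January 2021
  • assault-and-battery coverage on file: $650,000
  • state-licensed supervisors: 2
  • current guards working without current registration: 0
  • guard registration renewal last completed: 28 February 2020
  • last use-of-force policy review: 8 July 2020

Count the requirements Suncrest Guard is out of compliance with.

1. guard registration renewal 361 days ago vs limit 365 → met
2. background re-screening 37 days ago vs limit 30 → not met
3. incident-reporting audit 187 days ago vs limit 180 → not met
4. state-licensed supervisors 2 < 3 → not met
5. assault-and-battery coverage $650,000 < $725,000 → not met
6. use-of-force policy review 230 days ago vs limit 180 → not met
7. client-site audit 53 days ago vs limit 60 → met
8. complaints pending with the licensing board 6 > 4 → not met
9. guards working without current registration 0 ≤ 0 → met
10. condition 'deploys armed guards' does not hold → requirement n/a → met
Not met: 6 of 10

6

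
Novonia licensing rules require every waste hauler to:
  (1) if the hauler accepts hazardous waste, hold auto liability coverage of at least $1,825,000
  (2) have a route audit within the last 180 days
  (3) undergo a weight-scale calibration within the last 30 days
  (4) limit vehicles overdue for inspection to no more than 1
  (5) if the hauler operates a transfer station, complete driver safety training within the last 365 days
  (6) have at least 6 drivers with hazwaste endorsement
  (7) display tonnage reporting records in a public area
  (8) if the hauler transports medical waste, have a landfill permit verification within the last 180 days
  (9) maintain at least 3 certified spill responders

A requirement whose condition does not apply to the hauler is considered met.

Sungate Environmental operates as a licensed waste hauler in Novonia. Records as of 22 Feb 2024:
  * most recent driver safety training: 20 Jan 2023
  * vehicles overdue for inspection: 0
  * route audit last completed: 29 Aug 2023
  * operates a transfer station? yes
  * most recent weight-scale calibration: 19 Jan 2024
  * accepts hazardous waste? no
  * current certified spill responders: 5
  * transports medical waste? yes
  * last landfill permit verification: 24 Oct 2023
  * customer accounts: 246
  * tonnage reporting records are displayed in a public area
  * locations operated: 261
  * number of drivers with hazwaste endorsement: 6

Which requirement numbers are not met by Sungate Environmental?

3, 5

1. condition 'accepts hazardous waste' does not hold → requirement n/a → met
2. route audit 177 days ago vs limit 180 → met
3. weight-scale calibration 34 days ago vs limit 30 → not met
4. vehicles overdue for inspection 0 ≤ 1 → met
5. condition 'operates a transfer station' holds; driver safety training 398 days ago vs limit 365 → not met
6. drivers with hazwaste endorsement 6 ≥ 6 → met
7. tonnage reporting records present → met
8. condition 'transports medical waste' holds; landfill permit verification 121 days ago vs limit 180 → met
9. certified spill responders 5 ≥ 3 → met
Not met: 3, 5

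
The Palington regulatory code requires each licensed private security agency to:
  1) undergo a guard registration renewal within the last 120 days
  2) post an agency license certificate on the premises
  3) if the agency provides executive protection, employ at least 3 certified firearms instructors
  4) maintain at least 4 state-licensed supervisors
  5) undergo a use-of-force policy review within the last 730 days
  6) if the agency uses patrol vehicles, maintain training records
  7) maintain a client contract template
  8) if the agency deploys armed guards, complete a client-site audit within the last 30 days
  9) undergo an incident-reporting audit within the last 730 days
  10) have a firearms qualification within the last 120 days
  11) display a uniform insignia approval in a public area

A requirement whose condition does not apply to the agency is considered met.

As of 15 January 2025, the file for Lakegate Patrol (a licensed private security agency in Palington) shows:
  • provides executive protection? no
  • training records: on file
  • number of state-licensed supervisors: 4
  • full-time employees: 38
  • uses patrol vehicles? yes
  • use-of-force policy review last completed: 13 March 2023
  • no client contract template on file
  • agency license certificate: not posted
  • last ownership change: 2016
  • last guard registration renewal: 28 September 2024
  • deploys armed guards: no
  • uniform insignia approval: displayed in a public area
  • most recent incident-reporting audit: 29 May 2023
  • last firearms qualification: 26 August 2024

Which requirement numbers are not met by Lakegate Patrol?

2, 7, 10

1. guard registration renewal 109 days ago vs limit 120 → met
2. agency license certificate absent → not met
3. condition 'provides executive protection' does not hold → requirement n/a → met
4. state-licensed supervisors 4 ≥ 4 → met
5. use-of-force policy review 674 days ago vs limit 730 → met
6. condition 'uses patrol vehicles' holds; training records present → met
7. client contract template absent → not met
8. condition 'deploys armed guards' does not hold → requirement n/a → met
9. incident-reporting audit 597 days ago vs limit 730 → met
10. firearms qualification 142 days ago vs limit 120 → not met
11. uniform insignia approval present → met
Not met: 2, 7, 10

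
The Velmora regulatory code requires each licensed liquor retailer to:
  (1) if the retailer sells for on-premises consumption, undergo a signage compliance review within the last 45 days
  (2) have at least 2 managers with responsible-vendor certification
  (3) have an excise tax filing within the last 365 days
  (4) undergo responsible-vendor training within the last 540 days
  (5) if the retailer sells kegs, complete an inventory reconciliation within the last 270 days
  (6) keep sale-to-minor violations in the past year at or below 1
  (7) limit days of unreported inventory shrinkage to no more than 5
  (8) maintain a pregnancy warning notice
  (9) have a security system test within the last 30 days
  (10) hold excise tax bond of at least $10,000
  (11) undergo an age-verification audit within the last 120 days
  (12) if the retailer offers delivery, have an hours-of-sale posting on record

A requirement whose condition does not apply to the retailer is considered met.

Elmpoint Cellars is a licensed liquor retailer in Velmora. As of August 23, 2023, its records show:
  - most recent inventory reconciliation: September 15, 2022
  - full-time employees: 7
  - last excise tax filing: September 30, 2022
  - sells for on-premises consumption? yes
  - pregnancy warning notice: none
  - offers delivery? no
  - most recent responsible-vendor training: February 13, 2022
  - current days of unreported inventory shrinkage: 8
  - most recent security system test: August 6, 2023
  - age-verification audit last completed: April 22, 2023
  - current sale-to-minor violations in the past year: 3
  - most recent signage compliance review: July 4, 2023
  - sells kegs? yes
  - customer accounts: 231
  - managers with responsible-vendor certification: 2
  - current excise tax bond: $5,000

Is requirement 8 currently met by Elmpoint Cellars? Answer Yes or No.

8. pregnancy warning notice absent → not met

No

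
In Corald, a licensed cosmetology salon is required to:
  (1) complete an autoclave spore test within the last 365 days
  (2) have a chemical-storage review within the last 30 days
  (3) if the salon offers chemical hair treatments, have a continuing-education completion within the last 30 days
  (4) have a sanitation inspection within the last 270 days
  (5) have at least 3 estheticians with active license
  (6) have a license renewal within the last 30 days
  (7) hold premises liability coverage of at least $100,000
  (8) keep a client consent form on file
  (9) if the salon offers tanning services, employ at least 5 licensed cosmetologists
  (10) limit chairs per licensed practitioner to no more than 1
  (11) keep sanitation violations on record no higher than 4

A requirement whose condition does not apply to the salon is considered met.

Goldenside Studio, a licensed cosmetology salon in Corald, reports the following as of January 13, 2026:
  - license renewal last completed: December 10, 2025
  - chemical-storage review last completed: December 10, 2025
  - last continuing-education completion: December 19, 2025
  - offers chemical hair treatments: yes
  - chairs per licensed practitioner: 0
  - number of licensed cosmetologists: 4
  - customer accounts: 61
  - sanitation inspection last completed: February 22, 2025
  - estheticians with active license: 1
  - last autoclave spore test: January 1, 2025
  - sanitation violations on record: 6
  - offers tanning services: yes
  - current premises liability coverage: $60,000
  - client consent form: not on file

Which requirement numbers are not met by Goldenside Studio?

1, 2, 4, 5, 6, 7, 8, 9, 11

1. autoclave spore test 377 days ago vs limit 365 → not met
2. chemical-storage review 34 days ago vs limit 30 → not met
3. condition 'offers chemical hair treatments' holds; continuing-education completion 25 days ago vs limit 30 → met
4. sanitation inspection 325 days ago vs limit 270 → not met
5. estheticians with active license 1 < 3 → not met
6. license renewal 34 days ago vs limit 30 → not met
7. premises liability coverage $60,000 < $100,000 → not met
8. client consent form absent → not met
9. condition 'offers tanning services' holds; licensed cosmetologists 4 < 5 → not met
10. chairs per licensed practitioner 0 ≤ 1 → met
11. sanitation violations on record 6 > 4 → not met
Not met: 1, 2, 4, 5, 6, 7, 8, 9, 11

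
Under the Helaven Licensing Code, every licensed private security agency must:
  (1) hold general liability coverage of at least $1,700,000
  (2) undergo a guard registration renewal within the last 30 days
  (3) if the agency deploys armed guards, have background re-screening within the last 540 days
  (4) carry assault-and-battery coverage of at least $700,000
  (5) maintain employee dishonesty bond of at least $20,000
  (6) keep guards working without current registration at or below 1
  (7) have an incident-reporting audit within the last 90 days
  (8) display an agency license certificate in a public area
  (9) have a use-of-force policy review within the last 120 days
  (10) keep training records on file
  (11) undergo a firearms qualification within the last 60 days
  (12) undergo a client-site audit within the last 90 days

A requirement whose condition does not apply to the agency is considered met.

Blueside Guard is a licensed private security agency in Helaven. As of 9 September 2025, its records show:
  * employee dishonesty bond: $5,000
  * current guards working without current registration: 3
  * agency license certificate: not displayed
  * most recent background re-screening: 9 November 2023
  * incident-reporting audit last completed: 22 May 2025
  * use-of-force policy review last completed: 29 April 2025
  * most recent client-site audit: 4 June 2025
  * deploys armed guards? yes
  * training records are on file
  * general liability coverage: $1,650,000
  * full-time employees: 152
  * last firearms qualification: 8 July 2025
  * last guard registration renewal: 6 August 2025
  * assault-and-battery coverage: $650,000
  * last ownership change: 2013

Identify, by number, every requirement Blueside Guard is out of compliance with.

1, 2, 3, 4, 5, 6, 7, 8, 9, 11, 12

1. general liability coverage $1,650,000 < $1,700,000 → not met
2. guard registration renewal 34 days ago vs limit 30 → not met
3. condition 'deploys armed guards' holds; background re-screening 670 days ago vs limit 540 → not met
4. assault-and-battery coverage $650,000 < $700,000 → not met
5. employee dishonesty bond $5,000 < $20,000 → not met
6. guards working without current registration 3 > 1 → not met
7. incident-reporting audit 110 days ago vs limit 90 → not met
8. agency license certificate absent → not met
9. use-of-force policy review 133 days ago vs limit 120 → not met
10. training records present → met
11. firearms qualification 63 days ago vs limit 60 → not met
12. client-site audit 97 days ago vs limit 90 → not met
Not met: 1, 2, 3, 4, 5, 6, 7, 8, 9, 11, 12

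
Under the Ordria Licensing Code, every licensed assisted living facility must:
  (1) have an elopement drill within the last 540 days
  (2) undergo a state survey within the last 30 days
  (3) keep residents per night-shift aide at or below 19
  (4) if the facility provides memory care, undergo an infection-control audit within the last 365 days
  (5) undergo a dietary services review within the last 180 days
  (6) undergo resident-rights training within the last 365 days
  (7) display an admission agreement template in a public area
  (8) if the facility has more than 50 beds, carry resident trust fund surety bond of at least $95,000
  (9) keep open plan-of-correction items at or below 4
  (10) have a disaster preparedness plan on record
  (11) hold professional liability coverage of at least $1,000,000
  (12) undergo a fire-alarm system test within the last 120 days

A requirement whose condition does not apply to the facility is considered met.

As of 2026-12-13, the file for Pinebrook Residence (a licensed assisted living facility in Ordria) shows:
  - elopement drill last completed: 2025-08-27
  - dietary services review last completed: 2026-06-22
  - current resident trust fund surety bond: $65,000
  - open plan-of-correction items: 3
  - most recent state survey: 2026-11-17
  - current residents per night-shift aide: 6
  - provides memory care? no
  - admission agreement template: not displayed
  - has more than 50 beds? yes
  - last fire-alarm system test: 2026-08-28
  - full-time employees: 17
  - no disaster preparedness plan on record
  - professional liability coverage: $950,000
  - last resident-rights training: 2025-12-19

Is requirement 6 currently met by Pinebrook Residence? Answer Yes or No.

6. resident-rights training 359 days ago vs limit 365 → met

Yes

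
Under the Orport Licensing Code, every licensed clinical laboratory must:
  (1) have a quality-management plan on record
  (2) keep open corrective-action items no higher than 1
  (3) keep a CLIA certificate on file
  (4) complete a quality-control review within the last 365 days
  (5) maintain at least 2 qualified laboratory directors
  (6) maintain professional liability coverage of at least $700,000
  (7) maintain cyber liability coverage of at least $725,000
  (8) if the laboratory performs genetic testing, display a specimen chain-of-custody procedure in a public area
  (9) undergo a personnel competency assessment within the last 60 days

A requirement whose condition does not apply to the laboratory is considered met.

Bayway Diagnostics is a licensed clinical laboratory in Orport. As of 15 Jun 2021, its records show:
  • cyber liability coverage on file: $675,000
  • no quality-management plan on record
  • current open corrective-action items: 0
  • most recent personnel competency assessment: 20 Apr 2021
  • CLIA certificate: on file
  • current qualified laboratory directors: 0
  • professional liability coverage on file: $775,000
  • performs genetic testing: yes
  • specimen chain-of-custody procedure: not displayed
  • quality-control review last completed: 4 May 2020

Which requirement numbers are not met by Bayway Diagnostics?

1, 4, 5, 7, 8

1. quality-management plan absent → not met
2. open corrective-action items 0 ≤ 1 → met
3. CLIA certificate present → met
4. quality-control review 407 days ago vs limit 365 → not met
5. qualified laboratory directors 0 < 2 → not met
6. professional liability coverage $775,000 ≥ $700,000 → met
7. cyber liability coverage $675,000 < $725,000 → not met
8. condition 'performs genetic testing' holds; specimen chain-of-custody procedure absent → not met
9. personnel competency assessment 56 days ago vs limit 60 → met
Not met: 1, 4, 5, 7, 8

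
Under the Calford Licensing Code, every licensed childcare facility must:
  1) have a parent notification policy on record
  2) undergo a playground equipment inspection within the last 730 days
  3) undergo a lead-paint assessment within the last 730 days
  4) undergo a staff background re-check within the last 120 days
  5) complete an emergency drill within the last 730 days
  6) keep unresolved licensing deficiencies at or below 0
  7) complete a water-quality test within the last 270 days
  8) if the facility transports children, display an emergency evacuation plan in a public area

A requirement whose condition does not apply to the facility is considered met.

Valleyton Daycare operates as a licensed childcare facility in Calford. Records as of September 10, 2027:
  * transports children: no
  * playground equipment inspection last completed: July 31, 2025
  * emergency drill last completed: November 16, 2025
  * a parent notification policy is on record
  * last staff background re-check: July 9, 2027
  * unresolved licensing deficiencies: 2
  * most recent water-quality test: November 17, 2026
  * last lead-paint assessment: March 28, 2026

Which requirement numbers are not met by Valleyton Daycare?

1. parent notification policy present → met
2. playground equipment inspection 771 days ago vs limit 730 → not met
3. lead-paint assessment 531 days ago vs limit 730 → met
4. staff background re-check 63 days ago vs limit 120 → met
5. emergency drill 663 days ago vs limit 730 → met
6. unresolved licensing deficiencies 2 > 0 → not met
7. water-quality test 297 days ago vs limit 270 → not met
8. condition 'transports children' does not hold → requirement n/a → met
Not met: 2, 6, 7

2, 6, 7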